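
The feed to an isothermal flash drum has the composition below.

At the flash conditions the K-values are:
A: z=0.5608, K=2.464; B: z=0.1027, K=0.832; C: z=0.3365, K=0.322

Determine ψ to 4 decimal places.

Iterate (Newton) starting at ψ = 0.45:
  ψ = 0.4500: g = 0.14796, g' = -0.7605 → ψ = 0.6445
  ψ = 0.6445: g = -0.00217, g' = -0.8098 → ψ = 0.6419
Converged at ψ = 0.6419.

ψ = 0.6419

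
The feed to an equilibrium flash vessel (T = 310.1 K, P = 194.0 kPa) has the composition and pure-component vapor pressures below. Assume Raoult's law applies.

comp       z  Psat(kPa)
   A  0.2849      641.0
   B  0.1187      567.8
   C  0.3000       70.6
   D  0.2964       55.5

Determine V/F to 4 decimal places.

Raoult's law: Kᵢ = Pᵢˢᵃᵗ/P = Pᵢˢᵃᵗ/194.0.
  K_A = 641.0/194.0 = 3.304124, K_B = 567.8/194.0 = 2.926804, K_C = 70.6/194.0 = 0.363918, K_D = 55.5/194.0 = 0.286082
Rachford–Rice: g(V/F) = Σ zᵢ(Kᵢ−1)/(1+V/F(Kᵢ−1)) = 0.
g(0) = ΣzᵢKᵢ − 1 = 0.4827 and g(1) = 1 − Σzᵢ/Kᵢ = -0.9872, so a root lies in (0, 1).
Iterate (Newton) starting at V/F = 0.42:
  V/F = 0.4200: g = -0.10260, g' = -1.0594 → V/F = 0.3232
  V/F = 0.3232: g = 0.00196, g' = -1.1119 → V/F = 0.3249
Converged at V/F = 0.3249.

V/F = 0.3249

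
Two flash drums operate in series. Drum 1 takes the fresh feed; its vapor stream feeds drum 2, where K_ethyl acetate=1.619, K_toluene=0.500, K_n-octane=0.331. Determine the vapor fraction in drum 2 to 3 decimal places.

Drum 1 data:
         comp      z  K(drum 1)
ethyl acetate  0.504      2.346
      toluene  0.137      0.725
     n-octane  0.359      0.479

V/F (drum 2) = 0.329

Drum 1:
Let ψ₁ = V/F and solve Σ zᵢ(Kᵢ−1)/(1+ψ₁(Kᵢ−1)) = 0.
Check two-phase: ΣzᵢKᵢ = 1.454 > 1 and Σzᵢ/Kᵢ = 1.153 > 1, so g(0) = 0.454 > 0 and g(1) = -0.153 < 0.
Newton iteration, ψ₁⁰ = 0.5:
  ψ₁ = 0.500: g = 0.1089, g' = -0.518 → ψ₁ = 0.710
  ψ₁ = 0.710: g = 0.0032, g' = -0.500 → ψ₁ = 0.716
Converged at ψ₁ = 0.716.
Drum-1 compositions:
  ethyl acetate: x = 0.257, y = 0.602
  toluene: x = 0.171, y = 0.124
  n-octane: x = 0.573, y = 0.274
Drum-2 feed = drum-1 vapor: z₂ = (0.6019, 0.1237, 0.2744).
Drum 2:
Rachford–Rice: g(ψ₂) = Σ zᵢ(Kᵢ−1)/(1+ψ₂(Kᵢ−1)) = 0.
g(0) = ΣzᵢKᵢ − 1 = 0.127 and g(1) = 1 − Σzᵢ/Kᵢ = -0.448, so a root lies in (0, 1).
Newton iteration, ψ₂⁰ = 0.6:
  ψ₂ = 0.600: g = -0.1233, g' = -0.528 → ψ₂ = 0.367
  ψ₂ = 0.367: g = -0.0153, g' = -0.415 → ψ₂ = 0.330
  ψ₂ = 0.330: g = -0.0002, g' = -0.406 → ψ₂ = 0.329
Converged at ψ₂ = 0.329.
  ethyl acetate: x = 0.500, y = 0.809
  toluene: x = 0.148, y = 0.074
  n-octane: x = 0.352, y = 0.116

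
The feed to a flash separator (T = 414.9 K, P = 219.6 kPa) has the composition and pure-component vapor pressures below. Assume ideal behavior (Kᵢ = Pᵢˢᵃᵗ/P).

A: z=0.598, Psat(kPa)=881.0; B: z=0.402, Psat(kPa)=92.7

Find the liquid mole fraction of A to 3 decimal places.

Raoult's law: Kᵢ = Pᵢˢᵃᵗ/P = Pᵢˢᵃᵗ/219.6.
  K_A = 881.0/219.6 = 4.01184, K_B = 92.7/219.6 = 0.42213
Let ψ = V/F and solve Σ zᵢ(Kᵢ−1)/(1+ψ(Kᵢ−1)) = 0.
Feasibility: ΣzᵢKᵢ = 2.569, Σzᵢ/Kᵢ = 1.101 — both > 1, two phases present.
Binary case is linear: z₁(K₁−1)(1+ψ(K₂−1)) + z₂(K₂−1)(1+ψ(K₁−1)) = 0
⇒ ψ = [z₁(K₁−1)+z₂(K₂−1)] / [−(K₁−1)(K₂−1)] = 1.5688/1.7404 = 0.901
Compositions from xᵢ = zᵢ/(1+ψ(Kᵢ−1)), yᵢ = Kᵢxᵢ:
  A: x = 0.161, y = 0.646
  B: x = 0.839, y = 0.354

x_A = 0.161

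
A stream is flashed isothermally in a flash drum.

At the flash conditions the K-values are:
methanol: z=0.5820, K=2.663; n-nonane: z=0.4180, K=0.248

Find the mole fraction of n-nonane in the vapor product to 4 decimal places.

y_n-nonane = 0.1708

Newton iteration, β⁰ = 0.5:
  β = 0.5000: g = 0.02471, g' = -1.0869 → β = 0.5227
  β = 0.5227: g = -0.00017, g' = -1.1024 → β = 0.5226
Converged at β = 0.5226.
Compositions from xᵢ = zᵢ/(1+β(Kᵢ−1)), yᵢ = Kᵢxᵢ:
  methanol: x = 0.3114, y = 0.8292
  n-nonane: x = 0.6886, y = 0.1708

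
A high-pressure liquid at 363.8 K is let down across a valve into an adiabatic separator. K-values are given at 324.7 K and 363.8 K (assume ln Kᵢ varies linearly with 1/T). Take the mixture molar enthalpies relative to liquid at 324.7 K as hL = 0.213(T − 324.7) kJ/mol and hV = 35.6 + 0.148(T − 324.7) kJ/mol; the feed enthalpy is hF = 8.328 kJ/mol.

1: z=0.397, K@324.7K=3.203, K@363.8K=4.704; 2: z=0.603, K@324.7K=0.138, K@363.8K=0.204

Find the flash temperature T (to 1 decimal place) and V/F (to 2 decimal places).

Adiabatic flash: solve Rachford–Rice at each trial T, then check hF = ψ·hV(T) + (1−ψ)·hL(T).
  T = 324.7 K: K = (3.203, 0.138), RR gives ψ = 0.187, H_out = 6.651 kJ/mol
  T = 363.8 K: K = (4.704, 0.204), RR gives ψ = 0.336, H_out = 19.434 kJ/mol
  T = 344.2 K: K = (3.922, 0.170), RR gives ψ = 0.272, H_out = 13.482 kJ/mol
  T = 334.4 K: K = (3.553, 0.153), RR gives ψ = 0.233, H_out = 10.204 kJ/mol
  T = 329.5 K: K = (3.374, 0.146), RR gives ψ = 0.211, H_out = 8.455 kJ/mol
  T = 327.1 K: K = (3.288, 0.142), RR gives ψ = 0.199, H_out = 7.566 kJ/mol
Linear interpolation between T = 327.1 (H_out = 7.566) and T = 329.5 (H_out = 8.455) on hF = 8.328 gives T ≈ 329.2 K, at which ψ = 0.21.

T = 329.2 K, V/F = 0.21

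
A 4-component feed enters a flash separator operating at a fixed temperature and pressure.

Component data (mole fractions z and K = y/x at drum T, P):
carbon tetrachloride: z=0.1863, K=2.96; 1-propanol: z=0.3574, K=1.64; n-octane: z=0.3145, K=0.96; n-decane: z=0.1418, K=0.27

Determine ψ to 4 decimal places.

Rachford–Rice: g(ψ) = Σ zᵢ(Kᵢ−1)/(1+ψ(Kᵢ−1)) = 0.
Check two-phase: ΣzᵢKᵢ = 1.4778 > 1 and Σzᵢ/Kᵢ = 1.1337 > 1, so g(0) = 0.4778 > 0 and g(1) = -0.1337 < 0.
Iterate (Newton) starting at ψ = 0.5:
  ψ = 0.5000: g = 0.18185, g' = -0.4545 → ψ = 0.9001
  ψ = 0.9001: g = -0.03769, g' = -0.7958 → ψ = 0.8528
  ψ = 0.8528: g = -0.00258, g' = -0.6924 → ψ = 0.8490
Converged at ψ = 0.8490.

ψ = 0.8490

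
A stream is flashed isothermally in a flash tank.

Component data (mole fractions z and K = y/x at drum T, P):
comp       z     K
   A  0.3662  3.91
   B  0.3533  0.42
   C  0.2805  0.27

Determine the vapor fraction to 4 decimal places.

ψ = 0.3466

Newton iteration, ψ⁰ = 0.5:
  ψ = 0.5000: g = -0.17701, g' = -1.1210 → ψ = 0.3421
  ψ = 0.3421: g = 0.00546, g' = -1.2293 → ψ = 0.3465
  ψ = 0.3465: g = 0.00001, g' = -1.2228 → ψ = 0.3466
Converged at ψ = 0.3466.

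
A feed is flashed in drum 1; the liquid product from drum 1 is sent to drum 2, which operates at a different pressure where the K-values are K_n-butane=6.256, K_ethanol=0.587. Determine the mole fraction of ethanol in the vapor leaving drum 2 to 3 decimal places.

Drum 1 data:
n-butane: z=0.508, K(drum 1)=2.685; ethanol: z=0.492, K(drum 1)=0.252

y_ethanol (drum 2) = 0.544

Drum 1:
Newton–Raphson from ψ₁ = 0.35:
  ψ₁ = 0.350: g = 0.0399, g' = -1.076 → ψ₁ = 0.387
Converged at ψ₁ = 0.387.
Drum-1 compositions:
  n-butane: x = 0.307, y = 0.825
  ethanol: x = 0.693, y = 0.175
Drum-2 feed = drum-1 liquid: z₂ = (0.3074, 0.6926).
Drum 2:
Rachford–Rice: g(ψ₂) = Σ zᵢ(Kᵢ−1)/(1+ψ₂(Kᵢ−1)) = 0.
Check two-phase: ΣzᵢKᵢ = 2.330 > 1 and Σzᵢ/Kᵢ = 1.229 > 1, so g(0) = 1.330 > 0 and g(1) = -0.229 < 0.
Binary case is linear: z₁(K₁−1)(1+ψ₂(K₂−1)) + z₂(K₂−1)(1+ψ₂(K₁−1)) = 0
⇒ ψ₂ = [z₁(K₁−1)+z₂(K₂−1)] / [−(K₁−1)(K₂−1)] = 1.3299/2.1707 = 0.613
  n-butane: x = 0.073, y = 0.456
  ethanol: x = 0.927, y = 0.544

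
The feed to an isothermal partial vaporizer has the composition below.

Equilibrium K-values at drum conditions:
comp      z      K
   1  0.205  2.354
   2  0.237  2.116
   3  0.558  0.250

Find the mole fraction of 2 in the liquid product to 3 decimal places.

Rachford–Rice: g(V/F) = Σ zᵢ(Kᵢ−1)/(1+V/F(Kᵢ−1)) = 0.
Check two-phase: ΣzᵢKᵢ = 1.124 > 1 and Σzᵢ/Kᵢ = 2.431 > 1, so g(0) = 0.124 > 0 and g(1) = -1.431 < 0.
Newton iteration, V/F⁰ = 0.5:
  V/F = 0.500: g = -0.3343, g' = -1.059 → V/F = 0.184
  V/F = 0.184: g = -0.0441, g' = -0.866 → V/F = 0.133
  V/F = 0.133: g = 0.0003, g' = -0.881 → V/F = 0.134
Converged at V/F = 0.134.
Compositions from xᵢ = zᵢ/(1+V/F(Kᵢ−1)), yᵢ = Kᵢxᵢ:
  1: x = 0.174, y = 0.409
  2: x = 0.206, y = 0.436
  3: x = 0.620, y = 0.155

x_2 = 0.206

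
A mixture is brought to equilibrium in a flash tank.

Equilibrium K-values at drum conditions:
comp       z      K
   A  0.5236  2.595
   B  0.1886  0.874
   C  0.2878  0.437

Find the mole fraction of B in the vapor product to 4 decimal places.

y_B = 0.1854

Rachford–Rice: g(ψ) = Σ zᵢ(Kᵢ−1)/(1+ψ(Kᵢ−1)) = 0.
g(0) = ΣzᵢKᵢ − 1 = 0.6493 and g(1) = 1 − Σzᵢ/Kᵢ = -0.0761, so a root lies in (0, 1).
Newton iteration, ψ⁰ = 0.5:
  ψ = 0.5000: g = 0.21374, g' = -0.5924 → ψ = 0.8608
  ψ = 0.8608: g = 0.01088, g' = -0.5838 → ψ = 0.8794
  ψ = 0.8794: g = -0.00008, g' = -0.5924 → ψ = 0.8793
Converged at ψ = 0.8793.
Compositions from xᵢ = zᵢ/(1+ψ(Kᵢ−1)), yᵢ = Kᵢxᵢ:
  A: x = 0.2179, y = 0.5656
  B: x = 0.2121, y = 0.1854
  C: x = 0.5700, y = 0.2491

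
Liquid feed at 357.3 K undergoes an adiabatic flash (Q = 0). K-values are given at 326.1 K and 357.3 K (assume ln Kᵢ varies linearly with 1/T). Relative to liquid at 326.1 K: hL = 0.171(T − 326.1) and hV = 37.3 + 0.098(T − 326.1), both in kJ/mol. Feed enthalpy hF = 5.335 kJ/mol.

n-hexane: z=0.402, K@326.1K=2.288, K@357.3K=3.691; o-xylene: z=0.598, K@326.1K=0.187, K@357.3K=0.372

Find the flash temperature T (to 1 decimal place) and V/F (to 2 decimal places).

T = 331.9 K, V/F = 0.12

Adiabatic flash: solve Rachford–Rice at each trial T, then check hF = ψ·hV(T) + (1−ψ)·hL(T).
  T = 326.1 K: K = (2.288, 0.187), RR gives ψ = 0.030, H_out = 1.126 kJ/mol
  T = 357.3 K: K = (3.691, 0.372), RR gives ψ = 0.418, H_out = 19.971 kJ/mol
  T = 341.7 K: K = (2.938, 0.268), RR gives ψ = 0.241, H_out = 11.366 kJ/mol
  T = 333.9 K: K = (2.600, 0.225), RR gives ψ = 0.145, H_out = 6.655 kJ/mol
  T = 330.0 K: K = (2.441, 0.205), RR gives ψ = 0.091, H_out = 4.029 kJ/mol
  T = 331.9 K: K = (2.518, 0.215), RR gives ψ = 0.118, H_out = 5.337 kJ/mol
Linear interpolation between T = 330.0 (H_out = 4.029) and T = 331.9 (H_out = 5.337) on hF = 5.335 gives T ≈ 331.9 K, at which ψ = 0.12.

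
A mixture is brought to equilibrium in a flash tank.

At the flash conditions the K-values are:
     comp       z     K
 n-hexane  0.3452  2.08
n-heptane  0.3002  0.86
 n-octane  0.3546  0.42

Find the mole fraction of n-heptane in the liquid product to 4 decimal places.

Material balance + equilibrium reduce to Σ zᵢ(Kᵢ−1)/(1+V/F(Kᵢ−1)) = 0.
g(0) = ΣzᵢKᵢ − 1 = 0.1251 and g(1) = 1 − Σzᵢ/Kᵢ = -0.3593, so a root lies in (0, 1).
Newton–Raphson from V/F = 0.5:
  V/F = 0.5000: g = -0.09278, g' = -0.4132 → V/F = 0.2755
  V/F = 0.2755: g = -0.00116, g' = -0.4145 → V/F = 0.2727
Converged at V/F = 0.2727.
Compositions from xᵢ = zᵢ/(1+V/F(Kᵢ−1)), yᵢ = Kᵢxᵢ:
  n-hexane: x = 0.2667, y = 0.5547
  n-heptane: x = 0.3121, y = 0.2684
  n-octane: x = 0.4212, y = 0.1769

x_n-heptane = 0.3121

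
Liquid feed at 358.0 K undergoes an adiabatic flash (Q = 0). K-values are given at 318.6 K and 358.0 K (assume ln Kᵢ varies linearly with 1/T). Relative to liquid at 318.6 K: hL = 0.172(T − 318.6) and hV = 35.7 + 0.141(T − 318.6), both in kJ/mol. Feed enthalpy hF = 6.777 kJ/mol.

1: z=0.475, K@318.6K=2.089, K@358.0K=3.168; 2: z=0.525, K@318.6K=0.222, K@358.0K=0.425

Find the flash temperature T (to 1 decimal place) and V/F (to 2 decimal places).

T = 322.0 K, V/F = 0.17

Adiabatic flash: solve Rachford–Rice at each trial T, then check hF = ψ·hV(T) + (1−ψ)·hL(T).
  T = 318.6 K: K = (2.089, 0.222), RR gives ψ = 0.128, H_out = 4.586 kJ/mol
  T = 358.0 K: K = (3.168, 0.425), RR gives ψ = 0.584, H_out = 26.910 kJ/mol
  T = 338.3 K: K = (2.604, 0.313), RR gives ψ = 0.364, H_out = 16.165 kJ/mol
  T = 328.5 K: K = (2.341, 0.265), RR gives ψ = 0.255, H_out = 10.729 kJ/mol
  T = 323.6 K: K = (2.215, 0.243), RR gives ψ = 0.195, H_out = 7.807 kJ/mol
  T = 321.1 K: K = (2.151, 0.232), RR gives ψ = 0.163, H_out = 6.233 kJ/mol
  T = 322.4 K: K = (2.184, 0.238), RR gives ψ = 0.180, H_out = 7.060 kJ/mol
Linear interpolation between T = 321.1 (H_out = 6.233) and T = 322.4 (H_out = 7.060) on hF = 6.777 gives T ≈ 322.0 K, at which ψ = 0.17.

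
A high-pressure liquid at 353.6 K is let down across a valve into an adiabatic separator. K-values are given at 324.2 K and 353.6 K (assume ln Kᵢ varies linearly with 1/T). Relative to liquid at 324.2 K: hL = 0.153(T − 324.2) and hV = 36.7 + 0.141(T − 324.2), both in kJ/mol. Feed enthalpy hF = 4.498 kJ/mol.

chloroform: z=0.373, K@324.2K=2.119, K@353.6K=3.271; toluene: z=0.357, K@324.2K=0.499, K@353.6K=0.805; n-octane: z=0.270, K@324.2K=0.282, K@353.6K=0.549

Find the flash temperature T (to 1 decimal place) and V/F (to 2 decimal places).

T = 326.1 K, V/F = 0.11

Adiabatic flash: solve Rachford–Rice at each trial T, then check hF = ψ·hV(T) + (1−ψ)·hL(T).
  T = 324.2 K: K = (2.119, 0.499, 0.282), RR gives ψ = 0.066, H_out = 2.434 kJ/mol
  T = 353.6 K: K = (3.271, 0.805, 0.549), RR gives ψ = 0.871, H_out = 36.160 kJ/mol
  T = 338.9 K: K = (2.658, 0.640, 0.399), RR gives ψ = 0.414, H_out = 17.364 kJ/mol
  T = 331.5 K: K = (2.377, 0.566, 0.336), RR gives ψ = 0.240, H_out = 9.915 kJ/mol
  T = 327.9 K: K = (2.248, 0.532, 0.309), RR gives ψ = 0.156, H_out = 6.300 kJ/mol
  T = 326.0 K: K = (2.181, 0.515, 0.295), RR gives ψ = 0.111, H_out = 4.342 kJ/mol
  T = 326.9 K: K = (2.212, 0.523, 0.301), RR gives ψ = 0.133, H_out = 5.275 kJ/mol
  T = 326.4 K: K = (2.195, 0.519, 0.298), RR gives ψ = 0.121, H_out = 4.758 kJ/mol
Linear interpolation between T = 326.0 (H_out = 4.342) and T = 326.4 (H_out = 4.758) on hF = 4.498 gives T ≈ 326.1 K, at which ψ = 0.11.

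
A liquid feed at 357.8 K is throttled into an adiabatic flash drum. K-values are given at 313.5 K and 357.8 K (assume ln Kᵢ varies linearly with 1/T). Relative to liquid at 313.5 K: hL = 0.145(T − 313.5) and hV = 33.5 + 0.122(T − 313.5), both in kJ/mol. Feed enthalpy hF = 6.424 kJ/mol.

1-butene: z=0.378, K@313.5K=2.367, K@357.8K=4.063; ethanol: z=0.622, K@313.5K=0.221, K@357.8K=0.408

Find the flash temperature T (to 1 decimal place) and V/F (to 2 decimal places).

T = 323.8 K, V/F = 0.15

Adiabatic flash: solve Rachford–Rice at each trial T, then check hF = ψ·hV(T) + (1−ψ)·hL(T).
  T = 313.5 K: K = (2.367, 0.221), RR gives ψ = 0.030, H_out = 1.013 kJ/mol
  T = 357.8 K: K = (4.063, 0.408), RR gives ψ = 0.435, H_out = 20.567 kJ/mol
  T = 335.6 K: K = (3.155, 0.306), RR gives ψ = 0.256, H_out = 11.657 kJ/mol
  T = 324.6 K: K = (2.748, 0.262), RR gives ψ = 0.156, H_out = 6.802 kJ/mol
  T = 319.1 K: K = (2.555, 0.241), RR gives ψ = 0.098, H_out = 4.088 kJ/mol
  T = 321.9 K: K = (2.652, 0.251), RR gives ψ = 0.129, H_out = 5.501 kJ/mol
  T = 323.2 K: K = (2.698, 0.256), RR gives ψ = 0.142, H_out = 6.134 kJ/mol
Linear interpolation between T = 323.2 (H_out = 6.134) and T = 324.6 (H_out = 6.802) on hF = 6.424 gives T ≈ 323.8 K, at which ψ = 0.15.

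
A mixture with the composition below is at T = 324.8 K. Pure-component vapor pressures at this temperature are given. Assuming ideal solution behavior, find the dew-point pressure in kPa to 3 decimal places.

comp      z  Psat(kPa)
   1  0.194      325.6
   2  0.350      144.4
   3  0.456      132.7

At the dew point ψ → 1, so Σzᵢ/Kᵢ = 1 with Kᵢ = Pᵢˢᵃᵗ/P ⇒ 1/P = Σzᵢ/Pᵢˢᵃᵗ.
1/P = 0.194/325.6 + 0.350/144.4 + 0.456/132.7 = 0.006456 ⇒ P = 154.895 kPa

Pdew = 154.895 kPa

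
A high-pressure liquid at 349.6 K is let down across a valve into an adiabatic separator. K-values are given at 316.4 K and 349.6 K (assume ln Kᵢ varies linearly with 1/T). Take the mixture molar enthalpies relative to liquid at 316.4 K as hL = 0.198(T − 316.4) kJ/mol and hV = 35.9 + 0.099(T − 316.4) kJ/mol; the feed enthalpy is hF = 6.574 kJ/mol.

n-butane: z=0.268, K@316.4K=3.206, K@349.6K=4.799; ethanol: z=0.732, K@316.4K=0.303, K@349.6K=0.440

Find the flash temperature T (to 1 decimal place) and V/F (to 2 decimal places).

Adiabatic flash: solve Rachford–Rice at each trial T, then check hF = ψ·hV(T) + (1−ψ)·hL(T).
  T = 316.4 K: K = (3.206, 0.303), RR gives ψ = 0.053, H_out = 1.891 kJ/mol
  T = 349.6 K: K = (4.799, 0.440), RR gives ψ = 0.286, H_out = 15.897 kJ/mol
  T = 333.0 K: K = (3.962, 0.369), RR gives ψ = 0.177, H_out = 9.360 kJ/mol
  T = 324.7 K: K = (3.574, 0.335), RR gives ψ = 0.119, H_out = 5.804 kJ/mol
  T = 328.9 K: K = (3.768, 0.352), RR gives ψ = 0.149, H_out = 7.638 kJ/mol
  T = 326.8 K: K = (3.670, 0.343), RR gives ψ = 0.134, H_out = 6.731 kJ/mol
Linear interpolation between T = 324.7 (H_out = 5.804) and T = 326.8 (H_out = 6.731) on hF = 6.574 gives T ≈ 326.4 K, at which ψ = 0.13.

T = 326.4 K, V/F = 0.13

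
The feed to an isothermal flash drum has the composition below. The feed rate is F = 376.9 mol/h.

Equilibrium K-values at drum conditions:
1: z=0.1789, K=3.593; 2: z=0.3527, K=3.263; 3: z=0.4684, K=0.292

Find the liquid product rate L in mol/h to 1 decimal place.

L = 168.4 mol/h

Rachford–Rice: g(V/F) = Σ zᵢ(Kᵢ−1)/(1+V/F(Kᵢ−1)) = 0.
Feasibility: ΣzᵢKᵢ = 1.9304, Σzᵢ/Kᵢ = 1.7620 — both > 1, two phases present.
Newton–Raphson from V/F = 0.43:
  V/F = 0.4300: g = 0.14708, g' = -1.2182 → V/F = 0.5507
  V/F = 0.5507: g = 0.00279, g' = -1.1928 → V/F = 0.5531
Converged at V/F = 0.5531.
Then V = V/F·F = 0.5531·376.9 = 208.5 mol/h and L = F − V = 168.4 mol/h.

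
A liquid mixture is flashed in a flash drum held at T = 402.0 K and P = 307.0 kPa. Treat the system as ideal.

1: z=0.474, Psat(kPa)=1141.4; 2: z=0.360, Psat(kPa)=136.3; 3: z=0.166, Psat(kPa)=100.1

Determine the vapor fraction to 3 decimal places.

Raoult's law: Kᵢ = Pᵢˢᵃᵗ/P = Pᵢˢᵃᵗ/307.0.
  K_1 = 1141.4/307.0 = 3.71792, K_2 = 136.3/307.0 = 0.44397, K_3 = 100.1/307.0 = 0.32606
Let ψ = V/F and solve Σ zᵢ(Kᵢ−1)/(1+ψ(Kᵢ−1)) = 0.
Feasibility: ΣzᵢKᵢ = 1.976, Σzᵢ/Kᵢ = 1.447 — both > 1, two phases present.
Iterate (Newton) starting at ψ = 0.5:
  ψ = 0.500: g = 0.1001, g' = -1.014 → ψ = 0.599
  ψ = 0.599: g = 0.0027, g' = -0.969 → ψ = 0.602
Converged at ψ = 0.602.

ψ = 0.602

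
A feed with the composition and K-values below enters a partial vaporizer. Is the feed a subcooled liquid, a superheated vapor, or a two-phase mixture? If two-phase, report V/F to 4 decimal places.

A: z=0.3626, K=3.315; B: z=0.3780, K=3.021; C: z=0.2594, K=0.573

ΣzᵢKᵢ = 2.4926; Σzᵢ/Kᵢ = 0.6872.
Since Σzᵢ/Kᵢ < 1 the mixture is above its dew point — single vapor phase.

superheated vapor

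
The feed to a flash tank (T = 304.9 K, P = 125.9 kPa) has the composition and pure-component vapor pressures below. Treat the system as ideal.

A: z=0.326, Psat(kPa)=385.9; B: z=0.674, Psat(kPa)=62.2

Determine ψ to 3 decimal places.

ψ = 0.318

Raoult's law: Kᵢ = Pᵢˢᵃᵗ/P = Pᵢˢᵃᵗ/125.9.
  K_A = 385.9/125.9 = 3.06513, K_B = 62.2/125.9 = 0.49404
Iterate (Newton) starting at ψ = 0.5:
  ψ = 0.500: g = -0.1253, g' = -0.646 → ψ = 0.306
  ψ = 0.306: g = 0.0091, g' = -0.764 → ψ = 0.318
Converged at ψ = 0.318.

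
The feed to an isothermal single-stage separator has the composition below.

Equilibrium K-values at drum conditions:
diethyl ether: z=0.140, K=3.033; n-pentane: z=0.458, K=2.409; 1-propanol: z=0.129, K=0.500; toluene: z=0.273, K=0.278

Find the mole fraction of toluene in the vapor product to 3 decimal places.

Material balance + equilibrium reduce to Σ zᵢ(Kᵢ−1)/(1+ψ(Kᵢ−1)) = 0.
Feasibility: ΣzᵢKᵢ = 1.668, Σzᵢ/Kᵢ = 1.476 — both > 1, two phases present.
Iterate (Newton) starting at ψ = 0.5:
  ψ = 0.500: g = 0.1253, g' = -0.861 → ψ = 0.645
  ψ = 0.645: g = -0.0033, g' = -0.927 → ψ = 0.642
Converged at ψ = 0.642.
Compositions from xᵢ = zᵢ/(1+ψ(Kᵢ−1)), yᵢ = Kᵢxᵢ:
  diethyl ether: x = 0.061, y = 0.184
  n-pentane: x = 0.240, y = 0.579
  1-propanol: x = 0.190, y = 0.095
  toluene: x = 0.509, y = 0.141

y_toluene = 0.141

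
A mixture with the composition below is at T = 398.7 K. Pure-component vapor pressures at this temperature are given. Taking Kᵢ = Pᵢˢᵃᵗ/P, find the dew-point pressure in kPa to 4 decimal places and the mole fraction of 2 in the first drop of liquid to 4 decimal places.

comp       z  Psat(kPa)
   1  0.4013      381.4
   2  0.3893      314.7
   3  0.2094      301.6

Pdew = 335.1741 kPa, x_2 = 0.4146

At the dew point ψ → 1, so Σzᵢ/Kᵢ = 1 with Kᵢ = Pᵢˢᵃᵗ/P ⇒ 1/P = Σzᵢ/Pᵢˢᵃᵗ.
1/P = 0.4013/381.4 + 0.3893/314.7 + 0.2094/301.6 = 0.0029835 ⇒ P = 335.1741 kPa
xᵢ = zᵢP/Pᵢˢᵃᵗ ⇒ x_2 = 0.3893·335.1741/314.7 = 0.4146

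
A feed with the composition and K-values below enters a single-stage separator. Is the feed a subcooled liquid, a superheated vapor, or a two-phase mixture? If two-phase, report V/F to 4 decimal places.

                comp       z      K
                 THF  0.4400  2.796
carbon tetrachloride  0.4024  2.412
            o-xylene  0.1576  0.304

superheated vapor

ΣzᵢKᵢ = 2.2487; Σzᵢ/Kᵢ = 0.8426.
Since Σzᵢ/Kᵢ < 1 the mixture is above its dew point — single vapor phase.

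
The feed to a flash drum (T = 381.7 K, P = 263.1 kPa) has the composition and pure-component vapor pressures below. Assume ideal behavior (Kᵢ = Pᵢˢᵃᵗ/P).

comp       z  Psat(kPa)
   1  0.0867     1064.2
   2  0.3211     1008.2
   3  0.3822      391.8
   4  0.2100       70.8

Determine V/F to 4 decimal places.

V/F = 0.9063

Raoult's law: Kᵢ = Pᵢˢᵃᵗ/P = Pᵢˢᵃᵗ/263.1.
  K_1 = 1064.2/263.1 = 4.044850, K_2 = 1008.2/263.1 = 3.832003, K_3 = 391.8/263.1 = 1.489168, K_4 = 70.8/263.1 = 0.269099
Rachford–Rice: g(V/F) = Σ zᵢ(Kᵢ−1)/(1+V/F(Kᵢ−1)) = 0.
Check two-phase: ΣzᵢKᵢ = 2.2068 > 1 and Σzᵢ/Kᵢ = 1.1423 > 1, so g(0) = 1.2068 > 0 and g(1) = -0.1423 < 0.
Iterate (Newton) starting at V/F = 0.5:
  V/F = 0.5000: g = 0.38938, g' = -0.9052 → V/F = 0.9302
  V/F = 0.9302: g = -0.03184, g' = -1.3875 → V/F = 0.9072
  V/F = 0.9072: g = -0.00114, g' = -1.2911 → V/F = 0.9063
Converged at V/F = 0.9063.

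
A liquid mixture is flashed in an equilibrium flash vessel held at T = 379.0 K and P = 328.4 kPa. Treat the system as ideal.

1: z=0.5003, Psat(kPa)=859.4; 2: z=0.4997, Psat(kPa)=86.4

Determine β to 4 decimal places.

Raoult's law: Kᵢ = Pᵢˢᵃᵗ/P = Pᵢˢᵃᵗ/328.4.
  K_1 = 859.4/328.4 = 2.616931, K_2 = 86.4/328.4 = 0.263094
Let β = V/F and solve Σ zᵢ(Kᵢ−1)/(1+β(Kᵢ−1)) = 0.
g(0) = ΣzᵢKᵢ − 1 = 0.4407 and g(1) = 1 − Σzᵢ/Kᵢ = -1.0905, so a root lies in (0, 1).
Iterate (Newton) starting at β = 0.6:
  β = 0.6000: g = -0.24948, g' = -1.2089 → β = 0.3936
  β = 0.3936: g = -0.02436, g' = -1.0268 → β = 0.3699
Converged at β = 0.3699.

β = 0.3699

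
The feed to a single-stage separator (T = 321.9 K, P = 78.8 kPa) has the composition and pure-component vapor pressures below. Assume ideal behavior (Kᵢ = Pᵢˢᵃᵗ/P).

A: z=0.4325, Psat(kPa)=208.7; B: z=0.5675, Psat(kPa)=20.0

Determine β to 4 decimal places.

β = 0.2354

Raoult's law: Kᵢ = Pᵢˢᵃᵗ/P = Pᵢˢᵃᵗ/78.8.
  K_A = 208.7/78.8 = 2.648477, K_B = 20.0/78.8 = 0.253807
Binary case is linear: z₁(K₁−1)(1+β(K₂−1)) + z₂(K₂−1)(1+β(K₁−1)) = 0
⇒ β = [z₁(K₁−1)+z₂(K₂−1)] / [−(K₁−1)(K₂−1)] = 0.28950/1.23008 = 0.2354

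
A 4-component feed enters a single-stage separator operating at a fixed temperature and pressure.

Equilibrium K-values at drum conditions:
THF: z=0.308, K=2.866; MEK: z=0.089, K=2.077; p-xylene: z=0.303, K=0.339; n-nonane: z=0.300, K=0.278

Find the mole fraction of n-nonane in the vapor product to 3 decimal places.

y_n-nonane = 0.099

Material balance + equilibrium reduce to Σ zᵢ(Kᵢ−1)/(1+β(Kᵢ−1)) = 0.
Check two-phase: ΣzᵢKᵢ = 1.254 > 1 and Σzᵢ/Kᵢ = 2.123 > 1, so g(0) = 0.254 > 0 and g(1) = -1.123 < 0.
Iterate (Newton) starting at β = 0.5:
  β = 0.500: g = -0.2785, g' = -1.009 → β = 0.224
  β = 0.224: g = -0.0109, g' = -1.005 → β = 0.213
Converged at β = 0.213.
Compositions from xᵢ = zᵢ/(1+β(Kᵢ−1)), yᵢ = Kᵢxᵢ:
  THF: x = 0.220, y = 0.632
  MEK: x = 0.072, y = 0.150
  p-xylene: x = 0.353, y = 0.120
  n-nonane: x = 0.355, y = 0.099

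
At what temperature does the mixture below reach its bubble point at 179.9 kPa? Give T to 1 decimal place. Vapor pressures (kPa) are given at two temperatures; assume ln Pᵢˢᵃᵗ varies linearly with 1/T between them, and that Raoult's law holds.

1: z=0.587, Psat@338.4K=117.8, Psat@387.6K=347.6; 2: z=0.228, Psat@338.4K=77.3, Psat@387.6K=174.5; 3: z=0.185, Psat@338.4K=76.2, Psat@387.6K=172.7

Bubble-point temperature: ΣzᵢPᵢˢᵃᵗ(T) = P. Interpolate ln Pᵢˢᵃᵗ = aᵢ + bᵢ/T.
  T = 338.4 K: ΣzᵢPᵢˢᵃᵗ = 100.87 kPa
  T = 387.6 K: ΣzᵢPᵢˢᵃᵗ = 275.78 kPa
  T = 363.0 K: ΣzᵢPᵢˢᵃᵗ = 172.26 kPa
  T = 375.3 K: ΣzᵢPᵢˢᵃᵗ = 219.56 kPa
  T = 369.1 K: ΣzᵢPᵢˢᵃᵗ = 194.66 kPa
  T = 366.1 K: ΣzᵢPᵢˢᵃᵗ = 183.39 kPa
  T = 364.6 K: ΣzᵢPᵢˢᵃᵗ = 177.94 kPa
Interpolating between 364.6 K and 366.1 K gives T ≈ 365.1 K.

T = 365.1 K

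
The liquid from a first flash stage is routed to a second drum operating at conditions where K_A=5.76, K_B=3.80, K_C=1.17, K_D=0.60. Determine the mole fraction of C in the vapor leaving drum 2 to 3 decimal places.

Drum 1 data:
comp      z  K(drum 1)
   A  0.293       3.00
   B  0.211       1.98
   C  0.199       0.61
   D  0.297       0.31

y_C (drum 2) = 0.256

Drum 1:
Rachford–Rice: g(ψ₁) = Σ zᵢ(Kᵢ−1)/(1+ψ₁(Kᵢ−1)) = 0.
Check two-phase: ΣzᵢKᵢ = 1.510 > 1 and Σzᵢ/Kᵢ = 1.489 > 1, so g(0) = 0.510 > 0 and g(1) = -0.489 < 0.
Newton iteration, ψ₁⁰ = 0.5:
  ψ₁ = 0.500: g = 0.0225, g' = -0.761 → ψ₁ = 0.530
Converged at ψ₁ = 0.530.
Drum-1 compositions:
  A: x = 0.142, y = 0.427
  B: x = 0.139, y = 0.275
  C: x = 0.251, y = 0.153
  D: x = 0.468, y = 0.145
Drum-2 feed = drum-1 liquid: z₂ = (0.1423, 0.1389, 0.2508, 0.4680).
Drum 2:
Let ψ₂ = V/F and solve Σ zᵢ(Kᵢ−1)/(1+ψ₂(Kᵢ−1)) = 0.
Check two-phase: ΣzᵢKᵢ = 1.922 > 1 and Σzᵢ/Kᵢ = 1.056 > 1, so g(0) = 0.922 > 0 and g(1) = -0.056 < 0.
Newton iteration, ψ₂⁰ = 0.62:
  ψ₂ = 0.620: g = 0.1032, g' = -0.490 → ψ₂ = 0.831
  ψ₂ = 0.831: g = 0.0107, g' = -0.403 → ψ₂ = 0.857
Converged at ψ₂ = 0.857.
  A: x = 0.028, y = 0.161
  B: x = 0.041, y = 0.155
  C: x = 0.219, y = 0.256
  D: x = 0.712, y = 0.427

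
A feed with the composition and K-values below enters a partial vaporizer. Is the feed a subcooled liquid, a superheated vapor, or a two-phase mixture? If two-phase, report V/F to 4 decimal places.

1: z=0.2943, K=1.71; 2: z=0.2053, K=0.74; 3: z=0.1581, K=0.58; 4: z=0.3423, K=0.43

subcooled liquid

ΣzᵢKᵢ = 0.8941; Σzᵢ/Kᵢ = 1.5182.
Since ΣzᵢKᵢ < 1 the mixture is below its bubble point — single liquid phase.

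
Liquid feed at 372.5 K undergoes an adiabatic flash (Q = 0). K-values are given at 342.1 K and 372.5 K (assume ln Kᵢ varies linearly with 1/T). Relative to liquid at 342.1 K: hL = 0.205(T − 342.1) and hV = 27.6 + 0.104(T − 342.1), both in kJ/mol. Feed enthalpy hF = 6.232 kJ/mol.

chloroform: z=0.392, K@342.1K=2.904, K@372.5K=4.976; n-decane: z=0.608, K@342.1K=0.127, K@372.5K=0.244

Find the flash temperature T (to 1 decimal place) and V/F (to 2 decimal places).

Adiabatic flash: solve Rachford–Rice at each trial T, then check hF = ψ·hV(T) + (1−ψ)·hL(T).
  T = 342.1 K: K = (2.904, 0.127), RR gives ψ = 0.130, H_out = 3.580 kJ/mol
  T = 372.5 K: K = (4.976, 0.244), RR gives ψ = 0.366, H_out = 15.200 kJ/mol
  T = 357.3 K: K = (3.845, 0.178), RR gives ψ = 0.263, H_out = 9.983 kJ/mol
  T = 349.7 K: K = (3.352, 0.151), RR gives ψ = 0.203, H_out = 7.012 kJ/mol
  T = 345.9 K: K = (3.122, 0.139), RR gives ψ = 0.169, H_out = 5.369 kJ/mol
  T = 347.8 K: K = (3.236, 0.145), RR gives ψ = 0.186, H_out = 6.206 kJ/mol
Linear interpolation between T = 347.8 (H_out = 6.206) and T = 349.7 (H_out = 7.012) on hF = 6.232 gives T ≈ 347.9 K, at which ψ = 0.19.

T = 347.9 K, V/F = 0.19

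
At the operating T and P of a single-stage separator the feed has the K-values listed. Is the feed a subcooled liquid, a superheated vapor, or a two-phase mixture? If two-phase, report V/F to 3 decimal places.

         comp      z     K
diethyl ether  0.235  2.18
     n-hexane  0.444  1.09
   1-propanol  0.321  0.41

two-phase, V/F = 0.339

ΣzᵢKᵢ = 1.128; Σzᵢ/Kᵢ = 1.298.
Both exceed 1, so a two-phase solution exists.
Newton–Raphson from ψ = 0.37:
  ψ = 0.370: g = -0.0106, g' = -0.345 → ψ = 0.339
Converged at ψ = 0.339.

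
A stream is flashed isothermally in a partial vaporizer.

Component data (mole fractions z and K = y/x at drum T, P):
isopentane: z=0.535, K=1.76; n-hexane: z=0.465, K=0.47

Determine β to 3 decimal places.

Material balance + equilibrium reduce to Σ zᵢ(Kᵢ−1)/(1+β(Kᵢ−1)) = 0.
g(0) = ΣzᵢKᵢ − 1 = 0.160 and g(1) = 1 − Σzᵢ/Kᵢ = -0.293, so a root lies in (0, 1).
Newton–Raphson from β = 0.5:
  β = 0.500: g = -0.0407, g' = -0.404 → β = 0.399
  β = 0.399: g = -0.0007, g' = -0.392 → β = 0.398
Converged at β = 0.398.

β = 0.398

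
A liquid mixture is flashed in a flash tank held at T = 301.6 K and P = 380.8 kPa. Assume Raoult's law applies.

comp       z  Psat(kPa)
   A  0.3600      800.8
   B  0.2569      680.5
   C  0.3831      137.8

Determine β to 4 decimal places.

β = 0.5686

Raoult's law: Kᵢ = Pᵢˢᵃᵗ/P = Pᵢˢᵃᵗ/380.8.
  K_A = 800.8/380.8 = 2.102941, K_B = 680.5/380.8 = 1.787027, K_C = 137.8/380.8 = 0.361870
Rachford–Rice: g(β) = Σ zᵢ(Kᵢ−1)/(1+β(Kᵢ−1)) = 0.
Feasibility: ΣzᵢKᵢ = 1.3548, Σzᵢ/Kᵢ = 1.3736 — both > 1, two phases present.
Newton iteration, β⁰ = 0.5:
  β = 0.5000: g = 0.04200, g' = -0.6003 → β = 0.5700
  β = 0.5700: g = -0.00083, g' = -0.6263 → β = 0.5686
Converged at β = 0.5686.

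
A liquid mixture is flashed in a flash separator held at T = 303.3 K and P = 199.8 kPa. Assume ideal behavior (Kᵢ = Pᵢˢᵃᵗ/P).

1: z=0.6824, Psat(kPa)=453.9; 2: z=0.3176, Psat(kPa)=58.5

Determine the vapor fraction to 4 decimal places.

ψ = 0.7152

Raoult's law: Kᵢ = Pᵢˢᵃᵗ/P = Pᵢˢᵃᵗ/199.8.
  K_1 = 453.9/199.8 = 2.271772, K_2 = 58.5/199.8 = 0.292793
Material balance + equilibrium reduce to Σ zᵢ(Kᵢ−1)/(1+ψ(Kᵢ−1)) = 0.
Check two-phase: ΣzᵢKᵢ = 1.6432 > 1 and Σzᵢ/Kᵢ = 1.3851 > 1, so g(0) = 0.6432 > 0 and g(1) = -0.3851 < 0.
Binary case is linear: z₁(K₁−1)(1+ψ(K₂−1)) + z₂(K₂−1)(1+ψ(K₁−1)) = 0
⇒ ψ = [z₁(K₁−1)+z₂(K₂−1)] / [−(K₁−1)(K₂−1)] = 0.64325/0.89941 = 0.7152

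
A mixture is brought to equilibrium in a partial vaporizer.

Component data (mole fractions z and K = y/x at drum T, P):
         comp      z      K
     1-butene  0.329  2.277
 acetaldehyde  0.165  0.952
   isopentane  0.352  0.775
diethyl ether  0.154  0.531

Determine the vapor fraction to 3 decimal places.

Iterate (Newton) starting at ψ = 0.5:
  ψ = 0.500: g = 0.0647, g' = -0.281 → ψ = 0.731
  ψ = 0.731: g = 0.0045, g' = -0.248 → ψ = 0.749
Converged at ψ = 0.749.

ψ = 0.749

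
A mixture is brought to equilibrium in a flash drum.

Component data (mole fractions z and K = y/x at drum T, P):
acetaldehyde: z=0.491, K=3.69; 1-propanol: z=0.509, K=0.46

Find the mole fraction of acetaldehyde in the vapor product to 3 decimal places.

Let ψ = V/F and solve Σ zᵢ(Kᵢ−1)/(1+ψ(Kᵢ−1)) = 0.
g(0) = ΣzᵢKᵢ − 1 = 1.046 and g(1) = 1 − Σzᵢ/Kᵢ = -0.240, so a root lies in (0, 1).
Newton iteration, ψ⁰ = 0.64:
  ψ = 0.640: g = 0.0653, g' = -0.826 → ψ = 0.719
  ψ = 0.719: g = 0.0008, g' = -0.809 → ψ = 0.720
Converged at ψ = 0.720.
Compositions from xᵢ = zᵢ/(1+ψ(Kᵢ−1)), yᵢ = Kᵢxᵢ:
  acetaldehyde: x = 0.167, y = 0.617
  1-propanol: x = 0.833, y = 0.383

y_acetaldehyde = 0.617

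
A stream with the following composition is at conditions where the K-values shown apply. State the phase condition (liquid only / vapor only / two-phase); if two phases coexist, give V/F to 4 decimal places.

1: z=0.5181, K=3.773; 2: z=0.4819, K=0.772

vapor only

ΣzᵢKᵢ = 2.3268; Σzᵢ/Kᵢ = 0.7615.
Since Σzᵢ/Kᵢ < 1 the mixture is above its dew point — single vapor phase.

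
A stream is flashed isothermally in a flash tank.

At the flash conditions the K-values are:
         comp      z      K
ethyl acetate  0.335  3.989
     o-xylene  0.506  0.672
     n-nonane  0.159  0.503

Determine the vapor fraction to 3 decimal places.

Newton iteration, ψ⁰ = 0.39:
  ψ = 0.390: g = 0.1740, g' = -0.770 → ψ = 0.616
  ψ = 0.616: g = 0.0306, g' = -0.538 → ψ = 0.673
  ψ = 0.673: g = 0.0009, g' = -0.508 → ψ = 0.675
Converged at ψ = 0.675.

ψ = 0.675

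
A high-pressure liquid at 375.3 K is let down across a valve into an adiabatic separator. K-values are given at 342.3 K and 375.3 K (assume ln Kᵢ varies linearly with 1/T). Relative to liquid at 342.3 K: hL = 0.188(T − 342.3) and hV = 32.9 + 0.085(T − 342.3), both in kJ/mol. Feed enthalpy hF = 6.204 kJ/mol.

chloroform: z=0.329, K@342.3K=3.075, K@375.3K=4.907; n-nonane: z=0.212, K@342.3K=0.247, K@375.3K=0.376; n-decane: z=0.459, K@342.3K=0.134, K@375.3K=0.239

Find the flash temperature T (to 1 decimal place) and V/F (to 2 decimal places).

T = 351.1 K, V/F = 0.14

Adiabatic flash: solve Rachford–Rice at each trial T, then check hF = ψ·hV(T) + (1−ψ)·hL(T).
  T = 342.3 K: K = (3.075, 0.247, 0.134), RR gives ψ = 0.073, H_out = 2.394 kJ/mol
  T = 375.3 K: K = (4.907, 0.376, 0.239), RR gives ψ = 0.286, H_out = 14.634 kJ/mol
  T = 358.8 K: K = (3.926, 0.308, 0.181), RR gives ψ = 0.193, H_out = 9.117 kJ/mol
  T = 350.6 K: K = (3.487, 0.277, 0.157), RR gives ψ = 0.138, H_out = 5.996 kJ/mol
  T = 354.7 K: K = (3.703, 0.292, 0.169), RR gives ψ = 0.167, H_out = 7.600 kJ/mol
  T = 352.6 K: K = (3.591, 0.284, 0.162), RR gives ψ = 0.152, H_out = 6.791 kJ/mol
Linear interpolation between T = 350.6 (H_out = 5.996) and T = 352.6 (H_out = 6.791) on hF = 6.204 gives T ≈ 351.1 K, at which ψ = 0.14.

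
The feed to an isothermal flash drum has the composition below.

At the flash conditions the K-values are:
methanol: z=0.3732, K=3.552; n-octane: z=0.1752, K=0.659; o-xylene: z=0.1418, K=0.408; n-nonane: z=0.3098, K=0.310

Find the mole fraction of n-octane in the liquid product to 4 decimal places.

Material balance + equilibrium reduce to Σ zᵢ(Kᵢ−1)/(1+V/F(Kᵢ−1)) = 0.
g(0) = ΣzᵢKᵢ − 1 = 0.5950 and g(1) = 1 − Σzᵢ/Kᵢ = -0.7178, so a root lies in (0, 1).
Newton–Raphson from V/F = 0.32:
  V/F = 0.3200: g = 0.07931, g' = -1.0807 → V/F = 0.3934
  V/F = 0.3934: g = 0.00344, g' = -0.9948 → V/F = 0.3968
Converged at V/F = 0.3968.
Compositions from xᵢ = zᵢ/(1+V/F(Kᵢ−1)), yᵢ = Kᵢxᵢ:
  methanol: x = 0.1854, y = 0.6586
  n-octane: x = 0.2026, y = 0.1335
  o-xylene: x = 0.1853, y = 0.0756
  n-nonane: x = 0.4266, y = 0.1323

x_n-octane = 0.2026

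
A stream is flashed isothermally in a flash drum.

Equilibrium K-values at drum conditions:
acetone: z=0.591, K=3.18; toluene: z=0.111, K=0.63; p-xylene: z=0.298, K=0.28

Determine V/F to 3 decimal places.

V/F = 0.720

Newton iteration, V/F⁰ = 0.5:
  V/F = 0.500: g = 0.2308, g' = -1.043 → V/F = 0.721
  V/F = 0.721: g = -0.0015, g' = -1.121 → V/F = 0.720
Converged at V/F = 0.720.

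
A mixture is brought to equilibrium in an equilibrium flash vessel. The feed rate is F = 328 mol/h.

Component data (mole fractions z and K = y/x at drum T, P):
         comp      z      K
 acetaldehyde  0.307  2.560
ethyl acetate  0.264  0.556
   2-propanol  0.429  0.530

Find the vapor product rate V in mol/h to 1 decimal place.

V = 73.1 mol/h

Newton–Raphson from β = 0.5:
  β = 0.500: g = -0.1452, g' = -0.484 → β = 0.200
  β = 0.200: g = 0.0139, g' = -0.612 → β = 0.223
Converged at β = 0.223.
Then V = β·F = 0.2230·328 = 73.1 mol/h and L = F − V = 254.9 mol/h.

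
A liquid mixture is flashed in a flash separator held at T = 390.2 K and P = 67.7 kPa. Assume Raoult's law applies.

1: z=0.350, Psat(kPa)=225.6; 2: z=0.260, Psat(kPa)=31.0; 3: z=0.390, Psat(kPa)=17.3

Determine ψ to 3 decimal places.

Raoult's law: Kᵢ = Pᵢˢᵃᵗ/P = Pᵢˢᵃᵗ/67.7.
  K_1 = 225.6/67.7 = 3.33235, K_2 = 31.0/67.7 = 0.45790, K_3 = 17.3/67.7 = 0.25554
Material balance + equilibrium reduce to Σ zᵢ(Kᵢ−1)/(1+ψ(Kᵢ−1)) = 0.
Feasibility: ΣzᵢKᵢ = 1.385, Σzᵢ/Kᵢ = 2.199 — both > 1, two phases present.
Iterate (Newton) starting at ψ = 0.52:
  ψ = 0.520: g = -0.3011, g' = -1.112 → ψ = 0.249
  ψ = 0.249: g = -0.0033, g' = -1.189 → ψ = 0.247
Converged at ψ = 0.247.

ψ = 0.247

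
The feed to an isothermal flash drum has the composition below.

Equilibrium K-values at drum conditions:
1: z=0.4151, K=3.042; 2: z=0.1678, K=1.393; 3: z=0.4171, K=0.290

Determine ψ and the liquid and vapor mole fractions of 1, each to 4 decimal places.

Let ψ = V/F and solve Σ zᵢ(Kᵢ−1)/(1+ψ(Kᵢ−1)) = 0.
Feasibility: ΣzᵢKᵢ = 1.6174, Σzᵢ/Kᵢ = 1.6952 — both > 1, two phases present.
Iterate (Newton) starting at ψ = 0.44:
  ψ = 0.4400: g = 0.07202, g' = -0.9438 → ψ = 0.5163
  ψ = 0.5163: g = -0.00009, g' = -0.9521 → ψ = 0.5162
Converged at ψ = 0.5162.
Compositions from xᵢ = zᵢ/(1+ψ(Kᵢ−1)), yᵢ = Kᵢxᵢ:
  1: x = 0.2021, y = 0.6147
  2: x = 0.1395, y = 0.1943
  3: x = 0.6584, y = 0.1909

ψ = 0.5162, x_1 = 0.2021, y_1 = 0.6147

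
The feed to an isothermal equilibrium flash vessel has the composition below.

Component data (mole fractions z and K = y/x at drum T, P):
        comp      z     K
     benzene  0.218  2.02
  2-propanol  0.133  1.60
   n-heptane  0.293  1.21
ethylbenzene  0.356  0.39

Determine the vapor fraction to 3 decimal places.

Let ψ = V/F and solve Σ zᵢ(Kᵢ−1)/(1+ψ(Kᵢ−1)) = 0.
Feasibility: ΣzᵢKᵢ = 1.147, Σzᵢ/Kᵢ = 1.346 — both > 1, two phases present.
Newton–Raphson from ψ = 0.5:
  ψ = 0.500: g = -0.0481, g' = -0.413 → ψ = 0.383
  ψ = 0.383: g = -0.0018, g' = -0.386 → ψ = 0.379
Converged at ψ = 0.379.

ψ = 0.379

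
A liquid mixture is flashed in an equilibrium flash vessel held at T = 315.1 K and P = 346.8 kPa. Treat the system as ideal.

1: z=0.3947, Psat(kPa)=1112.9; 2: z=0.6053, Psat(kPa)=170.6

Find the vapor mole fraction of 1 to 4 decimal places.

y_1 = 0.6001

Raoult's law: Kᵢ = Pᵢˢᵃᵗ/P = Pᵢˢᵃᵗ/346.8.
  K_1 = 1112.9/346.8 = 3.209054, K_2 = 170.6/346.8 = 0.491926
Material balance + equilibrium reduce to Σ zᵢ(Kᵢ−1)/(1+V/F(Kᵢ−1)) = 0.
Feasibility: ΣzᵢKᵢ = 1.5644, Σzᵢ/Kᵢ = 1.3535 — both > 1, two phases present.
Newton–Raphson from V/F = 0.69:
  V/F = 0.6900: g = -0.12813, g' = -0.6728 → V/F = 0.4995
  V/F = 0.4995: g = 0.00237, g' = -0.7159 → V/F = 0.5028
Converged at V/F = 0.5028.
Compositions from xᵢ = zᵢ/(1+V/F(Kᵢ−1)), yᵢ = Kᵢxᵢ:
  1: x = 0.1870, y = 0.6001
  2: x = 0.8130, y = 0.3999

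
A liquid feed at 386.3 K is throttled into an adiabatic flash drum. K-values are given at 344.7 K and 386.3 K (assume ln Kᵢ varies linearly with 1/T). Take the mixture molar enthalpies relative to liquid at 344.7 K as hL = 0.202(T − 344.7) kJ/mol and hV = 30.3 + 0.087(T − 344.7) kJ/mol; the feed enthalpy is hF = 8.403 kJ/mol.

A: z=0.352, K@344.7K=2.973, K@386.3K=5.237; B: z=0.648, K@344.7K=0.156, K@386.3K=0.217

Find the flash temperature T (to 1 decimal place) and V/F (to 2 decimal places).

T = 359.7 K, V/F = 0.19

Adiabatic flash: solve Rachford–Rice at each trial T, then check hF = ψ·hV(T) + (1−ψ)·hL(T).
  T = 344.7 K: K = (2.973, 0.156), RR gives ψ = 0.089, H_out = 2.685 kJ/mol
  T = 386.3 K: K = (5.237, 0.217), RR gives ψ = 0.297, H_out = 15.972 kJ/mol
  T = 365.5 K: K = (4.010, 0.186), RR gives ψ = 0.217, H_out = 10.258 kJ/mol
  T = 355.1 K: K = (3.468, 0.171), RR gives ψ = 0.162, H_out = 6.812 kJ/mol
  T = 360.3 K: K = (3.733, 0.178), RR gives ψ = 0.191, H_out = 8.601 kJ/mol
  T = 357.7 K: K = (3.599, 0.174), RR gives ψ = 0.177, H_out = 7.725 kJ/mol
  T = 359.0 K: K = (3.666, 0.176), RR gives ψ = 0.184, H_out = 8.168 kJ/mol
Linear interpolation between T = 359.0 (H_out = 8.168) and T = 360.3 (H_out = 8.601) on hF = 8.403 gives T ≈ 359.7 K, at which ψ = 0.19.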